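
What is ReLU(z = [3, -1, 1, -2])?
h = [3, 0, 1, 0]

ReLU applied element-wise: max(0,3)=3, max(0,-1)=0, max(0,1)=1, max(0,-2)=0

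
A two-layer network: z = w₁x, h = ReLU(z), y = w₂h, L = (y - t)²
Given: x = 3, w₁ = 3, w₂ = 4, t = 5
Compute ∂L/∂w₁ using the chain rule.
∂L/∂w₁ = 744

Forward pass:
z = w₁x = 3×3 = 9
h = ReLU(9) = 9
y = w₂h = 4×9 = 36

Backward pass:
∂L/∂y = 2(y - t) = 2(36 - 5) = 62
∂y/∂h = w₂ = 4
∂h/∂z = 1 (ReLU derivative)
∂z/∂w₁ = x = 3

∂L/∂w₁ = 62 × 4 × 1 × 3 = 744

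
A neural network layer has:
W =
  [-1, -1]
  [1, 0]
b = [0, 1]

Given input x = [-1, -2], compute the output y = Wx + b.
y = [3, 0]

Wx = [-1×-1 + -1×-2, 1×-1 + 0×-2]
   = [3, -1]
y = Wx + b = [3 + 0, -1 + 1] = [3, 0]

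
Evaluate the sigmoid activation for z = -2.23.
0.09709

sigmoid(-2.23) = 1/(1 + e^(2.23)) = 1/(1 + 9.3) = 0.09709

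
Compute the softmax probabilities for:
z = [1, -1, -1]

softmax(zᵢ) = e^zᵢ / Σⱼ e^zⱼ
p = [0.787, 0.1065, 0.1065]

exp(z) = [2.718, 0.3679, 0.3679]
Sum = 3.454
p = [0.787, 0.1065, 0.1065]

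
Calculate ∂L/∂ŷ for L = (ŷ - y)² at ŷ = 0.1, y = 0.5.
∂L/∂ŷ = -0.8

∂L/∂ŷ = 2(ŷ - y) = 2(0.1 - 0.5) = 2(-0.4) = -0.8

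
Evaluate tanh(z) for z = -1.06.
-0.7857

tanh(-1.06) = (e^(-1.06) - e^(1.06))/(e^(-1.06) + e^(1.06)) = -0.7857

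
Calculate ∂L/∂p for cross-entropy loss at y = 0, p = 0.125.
∂L/∂p = 1.143

∂L/∂p = -y/p + (1-y)/(1-p) = 0 + 1/0.875 = 1.143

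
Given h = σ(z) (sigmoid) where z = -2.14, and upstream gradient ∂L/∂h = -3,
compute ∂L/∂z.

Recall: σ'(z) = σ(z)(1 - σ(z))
∂L/∂z = -0.2826

σ(-2.14) = 0.1053
σ'(-2.14) = σ(-2.14)(1 - σ(-2.14)) = 0.1053 × 0.8947 = 0.09419
∂L/∂z = ∂L/∂h · σ'(z) = -3 × 0.09419 = -0.2826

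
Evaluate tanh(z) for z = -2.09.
-0.9699

tanh(-2.09) = (e^(-2.09) - e^(2.09))/(e^(-2.09) + e^(2.09)) = -0.9699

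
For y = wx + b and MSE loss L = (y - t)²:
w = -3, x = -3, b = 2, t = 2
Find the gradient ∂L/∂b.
∂L/∂b = 18

y = wx + b = (-3)(-3) + 2 = 11
∂L/∂y = 2(y - t) = 2(11 - 2) = 18
∂y/∂b = 1
∂L/∂b = ∂L/∂y · ∂y/∂b = 18 × 1 = 18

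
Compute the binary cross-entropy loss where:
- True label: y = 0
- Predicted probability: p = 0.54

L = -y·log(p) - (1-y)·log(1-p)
L = 0.7765

L = -0·log(0.54) - 1·log(0.46) = -log(0.46) = 0.7765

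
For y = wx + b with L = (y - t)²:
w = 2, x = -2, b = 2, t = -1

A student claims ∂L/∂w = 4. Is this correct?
Correct

y = (2)(-2) + 2 = -2
∂L/∂y = 2(y - t) = 2(-2 - -1) = -2
∂y/∂w = x = -2
∂L/∂w = -2 × -2 = 4

Claimed value: 4
Correct: The correct gradient is 4.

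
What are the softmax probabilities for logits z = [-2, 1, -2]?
p = [0.0453, 0.9094, 0.0453]

exp(z) = [0.1353, 2.718, 0.1353]
Sum = 2.989
p = [0.0453, 0.9094, 0.0453]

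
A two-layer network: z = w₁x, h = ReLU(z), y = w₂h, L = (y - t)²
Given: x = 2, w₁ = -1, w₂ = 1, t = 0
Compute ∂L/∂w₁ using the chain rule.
∂L/∂w₁ = 0

Forward pass:
z = w₁x = -1×2 = -2
h = ReLU(-2) = 0
y = w₂h = 1×0 = 0

Backward pass:
∂L/∂y = 2(y - t) = 2(0 - 0) = 0
∂y/∂h = w₂ = 1
∂h/∂z = 0 (ReLU derivative)
∂z/∂w₁ = x = 2

∂L/∂w₁ = 0 × 1 × 0 × 2 = 0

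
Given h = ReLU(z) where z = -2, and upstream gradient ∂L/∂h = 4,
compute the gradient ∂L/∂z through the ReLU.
∂L/∂z = 0

h = ReLU(-2) = 0
Since z < 0: ∂h/∂z = 0
∂L/∂z = ∂L/∂h · ∂h/∂z = 4 × 0 = 0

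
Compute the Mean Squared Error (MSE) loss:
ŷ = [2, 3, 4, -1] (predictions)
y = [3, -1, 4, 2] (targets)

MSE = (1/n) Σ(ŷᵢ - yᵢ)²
MSE = 6.5

MSE = (1/4)((2-3)² + (3--1)² + (4-4)² + (-1-2)²) = (1/4)(1 + 16 + 0 + 9) = 6.5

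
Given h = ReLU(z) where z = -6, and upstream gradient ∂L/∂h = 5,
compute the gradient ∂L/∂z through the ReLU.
∂L/∂z = 0

h = ReLU(-6) = 0
Since z < 0: ∂h/∂z = 0
∂L/∂z = ∂L/∂h · ∂h/∂z = 5 × 0 = 0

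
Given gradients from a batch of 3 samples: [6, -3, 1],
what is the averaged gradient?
Average gradient = 1.333

Average = (1/3)(6 + -3 + 1) = 4/3 = 1.333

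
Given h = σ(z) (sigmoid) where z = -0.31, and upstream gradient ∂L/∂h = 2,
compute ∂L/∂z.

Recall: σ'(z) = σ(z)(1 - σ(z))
∂L/∂z = 0.4882

σ(-0.31) = 0.4231
σ'(-0.31) = σ(-0.31)(1 - σ(-0.31)) = 0.4231 × 0.5769 = 0.2441
∂L/∂z = ∂L/∂h · σ'(z) = 2 × 0.2441 = 0.4882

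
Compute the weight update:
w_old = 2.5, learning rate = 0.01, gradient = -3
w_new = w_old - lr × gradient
w_new = 2.53

w_new = w - η·∂L/∂w = 2.5 - 0.01×(-3) = 2.5 - (-0.03) = 2.53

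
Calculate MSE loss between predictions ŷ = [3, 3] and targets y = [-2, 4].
MSE = 13

MSE = (1/2)((3--2)² + (3-4)²) = (1/2)(25 + 1) = 13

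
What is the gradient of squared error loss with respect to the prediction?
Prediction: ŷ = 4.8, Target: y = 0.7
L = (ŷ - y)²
∂L/∂ŷ = 8.2

∂L/∂ŷ = 2(ŷ - y) = 2(4.8 - 0.7) = 2(4.1) = 8.2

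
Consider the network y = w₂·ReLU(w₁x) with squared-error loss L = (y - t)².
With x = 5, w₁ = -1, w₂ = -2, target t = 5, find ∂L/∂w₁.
∂L/∂w₁ = 0

Forward pass:
z = w₁x = -1×5 = -5
h = ReLU(-5) = 0
y = w₂h = -2×0 = 0

Backward pass:
∂L/∂y = 2(y - t) = 2(0 - 5) = -10
∂y/∂h = w₂ = -2
∂h/∂z = 0 (ReLU derivative)
∂z/∂w₁ = x = 5

∂L/∂w₁ = -10 × -2 × 0 × 5 = 0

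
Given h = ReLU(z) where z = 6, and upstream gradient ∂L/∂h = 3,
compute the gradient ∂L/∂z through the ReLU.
∂L/∂z = 3

h = ReLU(6) = 6
Since z > 0: ∂h/∂z = 1
∂L/∂z = ∂L/∂h · ∂h/∂z = 3 × 1 = 3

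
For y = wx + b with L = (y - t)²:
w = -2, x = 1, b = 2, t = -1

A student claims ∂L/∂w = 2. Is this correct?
Correct

y = (-2)(1) + 2 = 0
∂L/∂y = 2(y - t) = 2(0 - -1) = 2
∂y/∂w = x = 1
∂L/∂w = 2 × 1 = 2

Claimed value: 2
Correct: The correct gradient is 2.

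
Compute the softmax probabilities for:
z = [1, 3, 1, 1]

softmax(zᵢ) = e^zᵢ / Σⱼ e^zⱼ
p = [0.0963, 0.7112, 0.0963, 0.0963]

exp(z) = [2.718, 20.09, 2.718, 2.718]
Sum = 28.24
p = [0.0963, 0.7112, 0.0963, 0.0963]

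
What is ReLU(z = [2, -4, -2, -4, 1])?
h = [2, 0, 0, 0, 1]

ReLU applied element-wise: max(0,2)=2, max(0,-4)=0, max(0,-2)=0, max(0,-4)=0, max(0,1)=1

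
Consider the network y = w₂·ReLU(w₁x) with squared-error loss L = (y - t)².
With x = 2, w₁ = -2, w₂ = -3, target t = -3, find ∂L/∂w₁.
∂L/∂w₁ = 0

Forward pass:
z = w₁x = -2×2 = -4
h = ReLU(-4) = 0
y = w₂h = -3×0 = 0

Backward pass:
∂L/∂y = 2(y - t) = 2(0 - -3) = 6
∂y/∂h = w₂ = -3
∂h/∂z = 0 (ReLU derivative)
∂z/∂w₁ = x = 2

∂L/∂w₁ = 6 × -3 × 0 × 2 = 0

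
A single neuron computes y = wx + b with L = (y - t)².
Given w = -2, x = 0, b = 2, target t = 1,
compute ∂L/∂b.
∂L/∂b = 2

y = wx + b = (-2)(0) + 2 = 2
∂L/∂y = 2(y - t) = 2(2 - 1) = 2
∂y/∂b = 1
∂L/∂b = ∂L/∂y · ∂y/∂b = 2 × 1 = 2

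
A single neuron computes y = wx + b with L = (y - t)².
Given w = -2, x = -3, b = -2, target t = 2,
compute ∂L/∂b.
∂L/∂b = 4

y = wx + b = (-2)(-3) + -2 = 4
∂L/∂y = 2(y - t) = 2(4 - 2) = 4
∂y/∂b = 1
∂L/∂b = ∂L/∂y · ∂y/∂b = 4 × 1 = 4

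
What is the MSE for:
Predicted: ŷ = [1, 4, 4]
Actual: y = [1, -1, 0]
MSE = 13.67

MSE = (1/3)((1-1)² + (4--1)² + (4-0)²) = (1/3)(0 + 25 + 16) = 13.67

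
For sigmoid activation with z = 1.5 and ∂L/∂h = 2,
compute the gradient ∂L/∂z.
∂L/∂z = 0.2983

σ(1.5) = 0.8176
σ'(1.5) = σ(1.5)(1 - σ(1.5)) = 0.8176 × 0.1824 = 0.1491
∂L/∂z = ∂L/∂h · σ'(z) = 2 × 0.1491 = 0.2983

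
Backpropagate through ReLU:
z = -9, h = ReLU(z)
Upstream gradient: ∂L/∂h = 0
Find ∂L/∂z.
∂L/∂z = 0

h = ReLU(-9) = 0
Since z < 0: ∂h/∂z = 0
∂L/∂z = ∂L/∂h · ∂h/∂z = 0 × 0 = 0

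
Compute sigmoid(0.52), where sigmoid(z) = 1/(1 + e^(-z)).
0.6271

sigmoid(0.52) = 1/(1 + e^(-0.52)) = 1/(1 + 0.5945) = 0.6271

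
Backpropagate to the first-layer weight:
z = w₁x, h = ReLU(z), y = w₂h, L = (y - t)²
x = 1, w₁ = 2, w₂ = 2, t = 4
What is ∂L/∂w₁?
∂L/∂w₁ = 0

Forward pass:
z = w₁x = 2×1 = 2
h = ReLU(2) = 2
y = w₂h = 2×2 = 4

Backward pass:
∂L/∂y = 2(y - t) = 2(4 - 4) = 0
∂y/∂h = w₂ = 2
∂h/∂z = 1 (ReLU derivative)
∂z/∂w₁ = x = 1

∂L/∂w₁ = 0 × 2 × 1 × 1 = 0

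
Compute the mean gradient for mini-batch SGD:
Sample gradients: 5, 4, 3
Average gradient = 4

Average = (1/3)(5 + 4 + 3) = 12/3 = 4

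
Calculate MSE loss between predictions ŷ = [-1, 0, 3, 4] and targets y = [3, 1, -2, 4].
MSE = 10.5

MSE = (1/4)((-1-3)² + (0-1)² + (3--2)² + (4-4)²) = (1/4)(16 + 1 + 25 + 0) = 10.5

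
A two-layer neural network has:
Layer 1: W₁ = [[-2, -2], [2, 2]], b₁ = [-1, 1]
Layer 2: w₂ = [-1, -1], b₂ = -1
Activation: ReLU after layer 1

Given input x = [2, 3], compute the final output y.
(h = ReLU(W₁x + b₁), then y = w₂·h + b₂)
y = -12

Layer 1 pre-activation: z₁ = [-11, 11]
After ReLU: h = [0, 11]
Layer 2 output: y = -1×0 + -1×11 + -1 = -12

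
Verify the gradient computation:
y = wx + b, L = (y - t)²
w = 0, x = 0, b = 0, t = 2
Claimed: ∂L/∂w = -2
Incorrect

y = (0)(0) + 0 = 0
∂L/∂y = 2(y - t) = 2(0 - 2) = -4
∂y/∂w = x = 0
∂L/∂w = -4 × 0 = 0

Claimed value: -2
Incorrect: The correct gradient is 0.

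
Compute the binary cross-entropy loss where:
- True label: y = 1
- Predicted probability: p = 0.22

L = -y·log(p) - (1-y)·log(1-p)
L = 1.514

L = -1·log(0.22) - 0·log(0.78) = -log(0.22) = 1.514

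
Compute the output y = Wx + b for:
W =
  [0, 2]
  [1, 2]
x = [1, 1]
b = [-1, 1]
y = [1, 4]

Wx = [0×1 + 2×1, 1×1 + 2×1]
   = [2, 3]
y = Wx + b = [2 + -1, 3 + 1] = [1, 4]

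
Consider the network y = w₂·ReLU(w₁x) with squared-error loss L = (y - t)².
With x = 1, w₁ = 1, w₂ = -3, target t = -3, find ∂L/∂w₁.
∂L/∂w₁ = 0

Forward pass:
z = w₁x = 1×1 = 1
h = ReLU(1) = 1
y = w₂h = -3×1 = -3

Backward pass:
∂L/∂y = 2(y - t) = 2(-3 - -3) = 0
∂y/∂h = w₂ = -3
∂h/∂z = 1 (ReLU derivative)
∂z/∂w₁ = x = 1

∂L/∂w₁ = 0 × -3 × 1 × 1 = 0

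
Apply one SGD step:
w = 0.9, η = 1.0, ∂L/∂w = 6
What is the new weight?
w_new = -5.1

w_new = w - η·∂L/∂w = 0.9 - 1.0×(6) = 0.9 - (6) = -5.1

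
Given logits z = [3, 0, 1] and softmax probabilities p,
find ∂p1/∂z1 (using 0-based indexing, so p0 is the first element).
∂p1/∂z1 = 0.04025

p = softmax(z) = [0.8438, 0.04201, 0.1142]
p1 = 0.04201

∂p1/∂z1 = p1(1 - p1) = 0.04201 × (1 - 0.04201) = 0.04025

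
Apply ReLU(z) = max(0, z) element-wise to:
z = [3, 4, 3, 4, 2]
h = [3, 4, 3, 4, 2]

ReLU applied element-wise: max(0,3)=3, max(0,4)=4, max(0,3)=3, max(0,4)=4, max(0,2)=2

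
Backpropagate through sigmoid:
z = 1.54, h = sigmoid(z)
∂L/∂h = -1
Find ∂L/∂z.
∂L/∂z = -0.1454

σ(1.54) = 0.8235
σ'(1.54) = σ(1.54)(1 - σ(1.54)) = 0.8235 × 0.1765 = 0.1454
∂L/∂z = ∂L/∂h · σ'(z) = -1 × 0.1454 = -0.1454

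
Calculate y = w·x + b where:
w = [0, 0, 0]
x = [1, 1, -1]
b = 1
y = 1

y = (0)(1) + (0)(1) + (0)(-1) + 1 = 1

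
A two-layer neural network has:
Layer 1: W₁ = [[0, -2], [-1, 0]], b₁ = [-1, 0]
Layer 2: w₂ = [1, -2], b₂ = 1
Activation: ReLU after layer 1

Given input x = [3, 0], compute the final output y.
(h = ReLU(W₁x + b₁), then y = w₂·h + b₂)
y = 1

Layer 1 pre-activation: z₁ = [-1, -3]
After ReLU: h = [0, 0]
Layer 2 output: y = 1×0 + -2×0 + 1 = 1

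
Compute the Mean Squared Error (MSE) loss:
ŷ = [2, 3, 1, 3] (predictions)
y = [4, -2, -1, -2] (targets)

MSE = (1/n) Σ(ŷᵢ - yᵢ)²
MSE = 14.5

MSE = (1/4)((2-4)² + (3--2)² + (1--1)² + (3--2)²) = (1/4)(4 + 25 + 4 + 25) = 14.5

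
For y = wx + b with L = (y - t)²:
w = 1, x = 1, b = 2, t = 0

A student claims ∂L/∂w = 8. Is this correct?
Incorrect

y = (1)(1) + 2 = 3
∂L/∂y = 2(y - t) = 2(3 - 0) = 6
∂y/∂w = x = 1
∂L/∂w = 6 × 1 = 6

Claimed value: 8
Incorrect: The correct gradient is 6.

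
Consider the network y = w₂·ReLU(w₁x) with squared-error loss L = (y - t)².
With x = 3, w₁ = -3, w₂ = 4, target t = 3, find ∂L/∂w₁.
∂L/∂w₁ = 0

Forward pass:
z = w₁x = -3×3 = -9
h = ReLU(-9) = 0
y = w₂h = 4×0 = 0

Backward pass:
∂L/∂y = 2(y - t) = 2(0 - 3) = -6
∂y/∂h = w₂ = 4
∂h/∂z = 0 (ReLU derivative)
∂z/∂w₁ = x = 3

∂L/∂w₁ = -6 × 4 × 0 × 3 = 0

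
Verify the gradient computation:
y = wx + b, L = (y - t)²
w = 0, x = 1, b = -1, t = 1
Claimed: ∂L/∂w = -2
Incorrect

y = (0)(1) + -1 = -1
∂L/∂y = 2(y - t) = 2(-1 - 1) = -4
∂y/∂w = x = 1
∂L/∂w = -4 × 1 = -4

Claimed value: -2
Incorrect: The correct gradient is -4.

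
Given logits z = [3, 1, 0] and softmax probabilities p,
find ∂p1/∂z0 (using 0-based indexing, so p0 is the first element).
∂p1/∂z0 = -0.09636

p = softmax(z) = [0.8438, 0.1142, 0.04201]
p1 = 0.1142, p0 = 0.8438

∂p1/∂z0 = -p1 × p0 = -0.1142 × 0.8438 = -0.09636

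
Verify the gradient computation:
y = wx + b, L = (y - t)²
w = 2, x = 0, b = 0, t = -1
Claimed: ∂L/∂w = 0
Correct

y = (2)(0) + 0 = 0
∂L/∂y = 2(y - t) = 2(0 - -1) = 2
∂y/∂w = x = 0
∂L/∂w = 2 × 0 = 0

Claimed value: 0
Correct: The correct gradient is 0.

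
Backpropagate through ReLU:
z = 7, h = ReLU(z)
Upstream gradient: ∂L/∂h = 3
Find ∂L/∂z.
∂L/∂z = 3

h = ReLU(7) = 7
Since z > 0: ∂h/∂z = 1
∂L/∂z = ∂L/∂h · ∂h/∂z = 3 × 1 = 3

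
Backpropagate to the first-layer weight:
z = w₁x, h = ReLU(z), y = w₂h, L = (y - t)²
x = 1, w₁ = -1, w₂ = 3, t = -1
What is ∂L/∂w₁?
∂L/∂w₁ = 0

Forward pass:
z = w₁x = -1×1 = -1
h = ReLU(-1) = 0
y = w₂h = 3×0 = 0

Backward pass:
∂L/∂y = 2(y - t) = 2(0 - -1) = 2
∂y/∂h = w₂ = 3
∂h/∂z = 0 (ReLU derivative)
∂z/∂w₁ = x = 1

∂L/∂w₁ = 2 × 3 × 0 × 1 = 0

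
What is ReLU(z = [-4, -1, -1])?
h = [0, 0, 0]

ReLU applied element-wise: max(0,-4)=0, max(0,-1)=0, max(0,-1)=0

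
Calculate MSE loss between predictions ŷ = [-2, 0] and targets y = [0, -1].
MSE = 2.5

MSE = (1/2)((-2-0)² + (0--1)²) = (1/2)(4 + 1) = 2.5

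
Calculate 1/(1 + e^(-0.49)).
0.6201

sigmoid(0.49) = 1/(1 + e^(-0.49)) = 1/(1 + 0.6126) = 0.6201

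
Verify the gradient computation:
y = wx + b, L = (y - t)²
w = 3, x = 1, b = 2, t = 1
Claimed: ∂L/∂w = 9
Incorrect

y = (3)(1) + 2 = 5
∂L/∂y = 2(y - t) = 2(5 - 1) = 8
∂y/∂w = x = 1
∂L/∂w = 8 × 1 = 8

Claimed value: 9
Incorrect: The correct gradient is 8.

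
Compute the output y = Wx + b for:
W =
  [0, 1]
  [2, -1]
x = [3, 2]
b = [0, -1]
y = [2, 3]

Wx = [0×3 + 1×2, 2×3 + -1×2]
   = [2, 4]
y = Wx + b = [2 + 0, 4 + -1] = [2, 3]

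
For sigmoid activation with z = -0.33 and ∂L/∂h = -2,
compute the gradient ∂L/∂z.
∂L/∂z = -0.4866

σ(-0.33) = 0.4182
σ'(-0.33) = σ(-0.33)(1 - σ(-0.33)) = 0.4182 × 0.5818 = 0.2433
∂L/∂z = ∂L/∂h · σ'(z) = -2 × 0.2433 = -0.4866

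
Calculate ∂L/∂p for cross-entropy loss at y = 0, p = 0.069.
∂L/∂p = 1.074

∂L/∂p = -y/p + (1-y)/(1-p) = 0 + 1/0.931 = 1.074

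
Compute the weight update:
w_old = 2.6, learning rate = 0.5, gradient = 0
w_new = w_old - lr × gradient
w_new = 2.6

w_new = w - η·∂L/∂w = 2.6 - 0.5×(0) = 2.6 - (0) = 2.6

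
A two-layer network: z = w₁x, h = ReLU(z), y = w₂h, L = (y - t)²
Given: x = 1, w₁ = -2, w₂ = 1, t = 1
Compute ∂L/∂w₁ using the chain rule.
∂L/∂w₁ = 0

Forward pass:
z = w₁x = -2×1 = -2
h = ReLU(-2) = 0
y = w₂h = 1×0 = 0

Backward pass:
∂L/∂y = 2(y - t) = 2(0 - 1) = -2
∂y/∂h = w₂ = 1
∂h/∂z = 0 (ReLU derivative)
∂z/∂w₁ = x = 1

∂L/∂w₁ = -2 × 1 × 0 × 1 = 0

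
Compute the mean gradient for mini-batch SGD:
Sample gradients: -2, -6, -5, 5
Average gradient = -2

Average = (1/4)(-2 + -6 + -5 + 5) = -8/4 = -2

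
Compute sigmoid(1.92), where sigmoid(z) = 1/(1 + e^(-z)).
0.8721

sigmoid(1.92) = 1/(1 + e^(-1.92)) = 1/(1 + 0.1466) = 0.8721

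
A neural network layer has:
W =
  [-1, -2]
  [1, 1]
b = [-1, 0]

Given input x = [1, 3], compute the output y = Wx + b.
y = [-8, 4]

Wx = [-1×1 + -2×3, 1×1 + 1×3]
   = [-7, 4]
y = Wx + b = [-7 + -1, 4 + 0] = [-8, 4]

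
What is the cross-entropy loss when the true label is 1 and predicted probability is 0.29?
L = 1.238

L = -1·log(0.29) - 0·log(0.71) = -log(0.29) = 1.238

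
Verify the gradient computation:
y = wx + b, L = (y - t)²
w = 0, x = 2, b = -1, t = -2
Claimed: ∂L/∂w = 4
Correct

y = (0)(2) + -1 = -1
∂L/∂y = 2(y - t) = 2(-1 - -2) = 2
∂y/∂w = x = 2
∂L/∂w = 2 × 2 = 4

Claimed value: 4
Correct: The correct gradient is 4.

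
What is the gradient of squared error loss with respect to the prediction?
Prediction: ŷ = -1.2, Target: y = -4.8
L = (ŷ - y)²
∂L/∂ŷ = 7.2

∂L/∂ŷ = 2(ŷ - y) = 2(-1.2 - -4.8) = 2(3.6) = 7.2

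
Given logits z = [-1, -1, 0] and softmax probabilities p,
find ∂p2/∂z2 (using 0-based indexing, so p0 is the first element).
∂p2/∂z2 = 0.2442

p = softmax(z) = [0.2119, 0.2119, 0.5761]
p2 = 0.5761

∂p2/∂z2 = p2(1 - p2) = 0.5761 × (1 - 0.5761) = 0.2442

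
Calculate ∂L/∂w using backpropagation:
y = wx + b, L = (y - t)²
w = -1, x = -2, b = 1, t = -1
∂L/∂w = -16

y = wx + b = (-1)(-2) + 1 = 3
∂L/∂y = 2(y - t) = 2(3 - -1) = 8
∂y/∂w = x = -2
∂L/∂w = ∂L/∂y · ∂y/∂w = 8 × -2 = -16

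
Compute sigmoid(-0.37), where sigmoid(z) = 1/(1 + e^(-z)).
0.4085

sigmoid(-0.37) = 1/(1 + e^(0.37)) = 1/(1 + 1.448) = 0.4085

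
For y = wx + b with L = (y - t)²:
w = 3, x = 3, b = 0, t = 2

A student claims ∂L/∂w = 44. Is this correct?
Incorrect

y = (3)(3) + 0 = 9
∂L/∂y = 2(y - t) = 2(9 - 2) = 14
∂y/∂w = x = 3
∂L/∂w = 14 × 3 = 42

Claimed value: 44
Incorrect: The correct gradient is 42.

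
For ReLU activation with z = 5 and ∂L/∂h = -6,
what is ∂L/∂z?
∂L/∂z = -6

h = ReLU(5) = 5
Since z > 0: ∂h/∂z = 1
∂L/∂z = ∂L/∂h · ∂h/∂z = -6 × 1 = -6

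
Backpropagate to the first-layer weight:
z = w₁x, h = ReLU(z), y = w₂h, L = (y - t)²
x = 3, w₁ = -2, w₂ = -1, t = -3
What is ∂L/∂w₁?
∂L/∂w₁ = 0

Forward pass:
z = w₁x = -2×3 = -6
h = ReLU(-6) = 0
y = w₂h = -1×0 = 0

Backward pass:
∂L/∂y = 2(y - t) = 2(0 - -3) = 6
∂y/∂h = w₂ = -1
∂h/∂z = 0 (ReLU derivative)
∂z/∂w₁ = x = 3

∂L/∂w₁ = 6 × -1 × 0 × 3 = 0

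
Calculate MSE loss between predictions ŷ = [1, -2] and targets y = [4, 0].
MSE = 6.5

MSE = (1/2)((1-4)² + (-2-0)²) = (1/2)(9 + 4) = 6.5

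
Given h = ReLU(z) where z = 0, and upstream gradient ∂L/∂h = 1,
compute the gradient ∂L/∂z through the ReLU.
∂L/∂z = 0

h = ReLU(0) = 0
At z = 0: ∂h/∂z = 0 (by convention)
∂L/∂z = ∂L/∂h · ∂h/∂z = 1 × 0 = 0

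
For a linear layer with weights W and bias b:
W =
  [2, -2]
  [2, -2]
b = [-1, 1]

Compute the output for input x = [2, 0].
y = [3, 5]

Wx = [2×2 + -2×0, 2×2 + -2×0]
   = [4, 4]
y = Wx + b = [4 + -1, 4 + 1] = [3, 5]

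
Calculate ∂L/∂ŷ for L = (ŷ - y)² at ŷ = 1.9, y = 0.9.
∂L/∂ŷ = 2.0

∂L/∂ŷ = 2(ŷ - y) = 2(1.9 - 0.9) = 2(1.0) = 2.0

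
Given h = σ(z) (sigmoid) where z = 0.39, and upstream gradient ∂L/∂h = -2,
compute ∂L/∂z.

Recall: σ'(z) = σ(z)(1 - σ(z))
∂L/∂z = -0.4815

σ(0.39) = 0.5963
σ'(0.39) = σ(0.39)(1 - σ(0.39)) = 0.5963 × 0.4037 = 0.2407
∂L/∂z = ∂L/∂h · σ'(z) = -2 × 0.2407 = -0.4815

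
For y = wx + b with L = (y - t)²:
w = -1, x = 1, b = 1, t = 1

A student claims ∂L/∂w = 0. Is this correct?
Incorrect

y = (-1)(1) + 1 = 0
∂L/∂y = 2(y - t) = 2(0 - 1) = -2
∂y/∂w = x = 1
∂L/∂w = -2 × 1 = -2

Claimed value: 0
Incorrect: The correct gradient is -2.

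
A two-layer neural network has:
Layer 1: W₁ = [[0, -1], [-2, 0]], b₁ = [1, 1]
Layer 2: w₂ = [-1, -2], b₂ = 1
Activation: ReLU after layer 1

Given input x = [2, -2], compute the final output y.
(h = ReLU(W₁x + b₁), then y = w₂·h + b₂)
y = -2

Layer 1 pre-activation: z₁ = [3, -3]
After ReLU: h = [3, 0]
Layer 2 output: y = -1×3 + -2×0 + 1 = -2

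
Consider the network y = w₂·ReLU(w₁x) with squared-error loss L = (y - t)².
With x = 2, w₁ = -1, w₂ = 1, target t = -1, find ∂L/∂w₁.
∂L/∂w₁ = 0

Forward pass:
z = w₁x = -1×2 = -2
h = ReLU(-2) = 0
y = w₂h = 1×0 = 0

Backward pass:
∂L/∂y = 2(y - t) = 2(0 - -1) = 2
∂y/∂h = w₂ = 1
∂h/∂z = 0 (ReLU derivative)
∂z/∂w₁ = x = 2

∂L/∂w₁ = 2 × 1 × 0 × 2 = 0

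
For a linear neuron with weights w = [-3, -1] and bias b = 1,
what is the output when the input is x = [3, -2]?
y = -6

y = (-3)(3) + (-1)(-2) + 1 = -6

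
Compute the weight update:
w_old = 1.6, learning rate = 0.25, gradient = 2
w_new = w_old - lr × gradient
w_new = 1.1

w_new = w - η·∂L/∂w = 1.6 - 0.25×(2) = 1.6 - (0.5) = 1.1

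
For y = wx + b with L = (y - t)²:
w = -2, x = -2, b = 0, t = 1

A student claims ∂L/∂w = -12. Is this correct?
Correct

y = (-2)(-2) + 0 = 4
∂L/∂y = 2(y - t) = 2(4 - 1) = 6
∂y/∂w = x = -2
∂L/∂w = 6 × -2 = -12

Claimed value: -12
Correct: The correct gradient is -12.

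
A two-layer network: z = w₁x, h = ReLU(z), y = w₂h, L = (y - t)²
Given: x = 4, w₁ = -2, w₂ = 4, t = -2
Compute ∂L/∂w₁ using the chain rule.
∂L/∂w₁ = 0

Forward pass:
z = w₁x = -2×4 = -8
h = ReLU(-8) = 0
y = w₂h = 4×0 = 0

Backward pass:
∂L/∂y = 2(y - t) = 2(0 - -2) = 4
∂y/∂h = w₂ = 4
∂h/∂z = 0 (ReLU derivative)
∂z/∂w₁ = x = 4

∂L/∂w₁ = 4 × 4 × 0 × 4 = 0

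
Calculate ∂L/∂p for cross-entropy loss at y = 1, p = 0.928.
∂L/∂p = -1.078

∂L/∂p = -y/p + (1-y)/(1-p) = -1/0.928 + 0 = -1.078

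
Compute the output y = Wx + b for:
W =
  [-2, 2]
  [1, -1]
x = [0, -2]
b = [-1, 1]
y = [-5, 3]

Wx = [-2×0 + 2×-2, 1×0 + -1×-2]
   = [-4, 2]
y = Wx + b = [-4 + -1, 2 + 1] = [-5, 3]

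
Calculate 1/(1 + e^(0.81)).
0.3079

sigmoid(-0.81) = 1/(1 + e^(0.81)) = 1/(1 + 2.248) = 0.3079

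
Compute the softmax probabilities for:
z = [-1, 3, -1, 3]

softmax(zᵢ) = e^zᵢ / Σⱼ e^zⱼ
p = [0.009, 0.491, 0.009, 0.491]

exp(z) = [0.3679, 20.09, 0.3679, 20.09]
Sum = 40.91
p = [0.009, 0.491, 0.009, 0.491]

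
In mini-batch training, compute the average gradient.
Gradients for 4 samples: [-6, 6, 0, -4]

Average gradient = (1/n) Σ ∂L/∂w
Average gradient = -1

Average = (1/4)(-6 + 6 + 0 + -4) = -4/4 = -1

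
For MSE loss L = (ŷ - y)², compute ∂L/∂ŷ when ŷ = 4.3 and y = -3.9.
∂L/∂ŷ = 16.4

∂L/∂ŷ = 2(ŷ - y) = 2(4.3 - -3.9) = 2(8.2) = 16.4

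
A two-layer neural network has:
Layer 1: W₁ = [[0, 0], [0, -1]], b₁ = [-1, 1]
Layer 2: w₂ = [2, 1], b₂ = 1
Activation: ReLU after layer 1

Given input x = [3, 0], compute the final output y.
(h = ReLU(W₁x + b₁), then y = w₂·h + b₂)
y = 2

Layer 1 pre-activation: z₁ = [-1, 1]
After ReLU: h = [0, 1]
Layer 2 output: y = 2×0 + 1×1 + 1 = 2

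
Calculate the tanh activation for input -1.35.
-0.8741

tanh(-1.35) = (e^(-1.35) - e^(1.35))/(e^(-1.35) + e^(1.35)) = -0.8741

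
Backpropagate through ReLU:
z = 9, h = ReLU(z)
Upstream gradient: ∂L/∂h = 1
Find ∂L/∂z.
∂L/∂z = 1

h = ReLU(9) = 9
Since z > 0: ∂h/∂z = 1
∂L/∂z = ∂L/∂h · ∂h/∂z = 1 × 1 = 1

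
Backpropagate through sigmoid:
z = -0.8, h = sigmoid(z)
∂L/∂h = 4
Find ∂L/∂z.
∂L/∂z = 0.8556

σ(-0.8) = 0.31
σ'(-0.8) = σ(-0.8)(1 - σ(-0.8)) = 0.31 × 0.69 = 0.2139
∂L/∂z = ∂L/∂h · σ'(z) = 4 × 0.2139 = 0.8556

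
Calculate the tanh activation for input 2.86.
0.9935

tanh(2.86) = (e^(2.86) - e^(-2.86))/(e^(2.86) + e^(-2.86)) = 0.9935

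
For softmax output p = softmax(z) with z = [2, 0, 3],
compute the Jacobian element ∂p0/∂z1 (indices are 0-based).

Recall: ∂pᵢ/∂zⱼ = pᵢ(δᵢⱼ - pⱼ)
∂p0/∂z1 = -0.009113

p = softmax(z) = [0.2595, 0.03512, 0.7054]
p0 = 0.2595, p1 = 0.03512

∂p0/∂z1 = -p0 × p1 = -0.2595 × 0.03512 = -0.009113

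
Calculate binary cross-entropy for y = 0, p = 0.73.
L = 1.309

L = -0·log(0.73) - 1·log(0.27) = -log(0.27) = 1.309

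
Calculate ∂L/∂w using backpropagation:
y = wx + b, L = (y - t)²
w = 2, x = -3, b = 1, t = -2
∂L/∂w = 18

y = wx + b = (2)(-3) + 1 = -5
∂L/∂y = 2(y - t) = 2(-5 - -2) = -6
∂y/∂w = x = -3
∂L/∂w = ∂L/∂y · ∂y/∂w = -6 × -3 = 18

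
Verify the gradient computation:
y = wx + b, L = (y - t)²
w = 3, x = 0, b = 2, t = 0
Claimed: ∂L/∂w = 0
Correct

y = (3)(0) + 2 = 2
∂L/∂y = 2(y - t) = 2(2 - 0) = 4
∂y/∂w = x = 0
∂L/∂w = 4 × 0 = 0

Claimed value: 0
Correct: The correct gradient is 0.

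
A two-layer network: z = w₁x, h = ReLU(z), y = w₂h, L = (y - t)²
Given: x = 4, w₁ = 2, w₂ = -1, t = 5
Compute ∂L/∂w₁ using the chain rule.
∂L/∂w₁ = 104

Forward pass:
z = w₁x = 2×4 = 8
h = ReLU(8) = 8
y = w₂h = -1×8 = -8

Backward pass:
∂L/∂y = 2(y - t) = 2(-8 - 5) = -26
∂y/∂h = w₂ = -1
∂h/∂z = 1 (ReLU derivative)
∂z/∂w₁ = x = 4

∂L/∂w₁ = -26 × -1 × 1 × 4 = 104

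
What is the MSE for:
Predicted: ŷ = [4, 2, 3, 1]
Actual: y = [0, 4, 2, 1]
MSE = 5.25

MSE = (1/4)((4-0)² + (2-4)² + (3-2)² + (1-1)²) = (1/4)(16 + 4 + 1 + 0) = 5.25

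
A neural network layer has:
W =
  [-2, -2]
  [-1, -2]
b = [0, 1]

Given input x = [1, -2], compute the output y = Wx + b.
y = [2, 4]

Wx = [-2×1 + -2×-2, -1×1 + -2×-2]
   = [2, 3]
y = Wx + b = [2 + 0, 3 + 1] = [2, 4]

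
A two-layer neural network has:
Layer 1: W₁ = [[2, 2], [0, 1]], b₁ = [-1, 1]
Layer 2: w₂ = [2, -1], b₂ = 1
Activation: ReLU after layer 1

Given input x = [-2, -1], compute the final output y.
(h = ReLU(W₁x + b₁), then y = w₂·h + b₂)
y = 1

Layer 1 pre-activation: z₁ = [-7, 0]
After ReLU: h = [0, 0]
Layer 2 output: y = 2×0 + -1×0 + 1 = 1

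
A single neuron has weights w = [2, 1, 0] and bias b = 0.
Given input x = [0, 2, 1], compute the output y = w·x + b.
y = 2

y = (2)(0) + (1)(2) + (0)(1) + 0 = 2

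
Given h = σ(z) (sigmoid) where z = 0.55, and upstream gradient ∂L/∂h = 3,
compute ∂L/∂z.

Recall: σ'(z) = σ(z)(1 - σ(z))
∂L/∂z = 0.696

σ(0.55) = 0.6341
σ'(0.55) = σ(0.55)(1 - σ(0.55)) = 0.6341 × 0.3659 = 0.232
∂L/∂z = ∂L/∂h · σ'(z) = 3 × 0.232 = 0.696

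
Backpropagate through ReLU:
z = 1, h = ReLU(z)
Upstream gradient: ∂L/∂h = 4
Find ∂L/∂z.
∂L/∂z = 4

h = ReLU(1) = 1
Since z > 0: ∂h/∂z = 1
∂L/∂z = ∂L/∂h · ∂h/∂z = 4 × 1 = 4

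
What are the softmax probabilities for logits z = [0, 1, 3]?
p = [0.042, 0.1142, 0.8438]

exp(z) = [1, 2.718, 20.09]
Sum = 23.8
p = [0.042, 0.1142, 0.8438]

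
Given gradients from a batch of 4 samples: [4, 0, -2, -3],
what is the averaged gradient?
Average gradient = -0.25

Average = (1/4)(4 + 0 + -2 + -3) = -1/4 = -0.25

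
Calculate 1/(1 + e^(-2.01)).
0.8818

sigmoid(2.01) = 1/(1 + e^(-2.01)) = 1/(1 + 0.134) = 0.8818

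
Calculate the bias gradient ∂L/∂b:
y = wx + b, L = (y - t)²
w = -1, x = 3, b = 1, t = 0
∂L/∂b = -4

y = wx + b = (-1)(3) + 1 = -2
∂L/∂y = 2(y - t) = 2(-2 - 0) = -4
∂y/∂b = 1
∂L/∂b = ∂L/∂y · ∂y/∂b = -4 × 1 = -4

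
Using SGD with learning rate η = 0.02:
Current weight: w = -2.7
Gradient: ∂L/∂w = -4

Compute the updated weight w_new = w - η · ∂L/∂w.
w_new = -2.62

w_new = w - η·∂L/∂w = -2.7 - 0.02×(-4) = -2.7 - (-0.08) = -2.62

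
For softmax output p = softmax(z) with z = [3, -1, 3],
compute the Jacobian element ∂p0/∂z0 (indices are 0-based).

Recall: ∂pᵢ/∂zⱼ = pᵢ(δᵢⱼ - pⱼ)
∂p0/∂z0 = 0.25

p = softmax(z) = [0.4955, 0.009075, 0.4955]
p0 = 0.4955

∂p0/∂z0 = p0(1 - p0) = 0.4955 × (1 - 0.4955) = 0.25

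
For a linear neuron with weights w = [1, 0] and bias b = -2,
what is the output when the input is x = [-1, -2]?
y = -3

y = (1)(-1) + (0)(-2) + -2 = -3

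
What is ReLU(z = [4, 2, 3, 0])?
h = [4, 2, 3, 0]

ReLU applied element-wise: max(0,4)=4, max(0,2)=2, max(0,3)=3, max(0,0)=0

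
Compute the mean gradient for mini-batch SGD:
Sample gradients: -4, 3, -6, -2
Average gradient = -2.25

Average = (1/4)(-4 + 3 + -6 + -2) = -9/4 = -2.25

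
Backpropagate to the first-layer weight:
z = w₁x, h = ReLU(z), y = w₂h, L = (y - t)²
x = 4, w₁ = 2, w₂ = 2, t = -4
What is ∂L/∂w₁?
∂L/∂w₁ = 320

Forward pass:
z = w₁x = 2×4 = 8
h = ReLU(8) = 8
y = w₂h = 2×8 = 16

Backward pass:
∂L/∂y = 2(y - t) = 2(16 - -4) = 40
∂y/∂h = w₂ = 2
∂h/∂z = 1 (ReLU derivative)
∂z/∂w₁ = x = 4

∂L/∂w₁ = 40 × 2 × 1 × 4 = 320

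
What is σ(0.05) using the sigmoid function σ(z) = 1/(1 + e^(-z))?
0.5125

sigmoid(0.05) = 1/(1 + e^(-0.05)) = 1/(1 + 0.9512) = 0.5125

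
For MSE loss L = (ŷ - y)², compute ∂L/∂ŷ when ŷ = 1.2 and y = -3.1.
∂L/∂ŷ = 8.6

∂L/∂ŷ = 2(ŷ - y) = 2(1.2 - -3.1) = 2(4.3) = 8.6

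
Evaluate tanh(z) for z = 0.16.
0.1586

tanh(0.16) = (e^(0.16) - e^(-0.16))/(e^(0.16) + e^(-0.16)) = 0.1586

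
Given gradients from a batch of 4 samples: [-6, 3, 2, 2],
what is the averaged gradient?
Average gradient = 0.25

Average = (1/4)(-6 + 3 + 2 + 2) = 1/4 = 0.25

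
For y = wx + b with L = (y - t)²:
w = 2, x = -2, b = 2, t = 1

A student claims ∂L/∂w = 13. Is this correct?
Incorrect

y = (2)(-2) + 2 = -2
∂L/∂y = 2(y - t) = 2(-2 - 1) = -6
∂y/∂w = x = -2
∂L/∂w = -6 × -2 = 12

Claimed value: 13
Incorrect: The correct gradient is 12.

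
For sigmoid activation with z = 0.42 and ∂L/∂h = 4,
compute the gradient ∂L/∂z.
∂L/∂z = 0.9572

σ(0.42) = 0.6035
σ'(0.42) = σ(0.42)(1 - σ(0.42)) = 0.6035 × 0.3965 = 0.2393
∂L/∂z = ∂L/∂h · σ'(z) = 4 × 0.2393 = 0.9572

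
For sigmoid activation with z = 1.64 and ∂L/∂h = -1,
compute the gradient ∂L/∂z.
∂L/∂z = -0.1361

σ(1.64) = 0.8375
σ'(1.64) = σ(1.64)(1 - σ(1.64)) = 0.8375 × 0.1625 = 0.1361
∂L/∂z = ∂L/∂h · σ'(z) = -1 × 0.1361 = -0.1361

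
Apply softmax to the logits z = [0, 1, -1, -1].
p = [0.2245, 0.6103, 0.0826, 0.0826]

exp(z) = [1, 2.718, 0.3679, 0.3679]
Sum = 4.454
p = [0.2245, 0.6103, 0.0826, 0.0826]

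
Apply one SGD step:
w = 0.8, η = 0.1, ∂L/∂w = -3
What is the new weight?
w_new = 1.1

w_new = w - η·∂L/∂w = 0.8 - 0.1×(-3) = 0.8 - (-0.3) = 1.1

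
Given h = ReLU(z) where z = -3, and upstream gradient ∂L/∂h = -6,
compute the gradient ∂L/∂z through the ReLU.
∂L/∂z = 0

h = ReLU(-3) = 0
Since z < 0: ∂h/∂z = 0
∂L/∂z = ∂L/∂h · ∂h/∂z = -6 × 0 = 0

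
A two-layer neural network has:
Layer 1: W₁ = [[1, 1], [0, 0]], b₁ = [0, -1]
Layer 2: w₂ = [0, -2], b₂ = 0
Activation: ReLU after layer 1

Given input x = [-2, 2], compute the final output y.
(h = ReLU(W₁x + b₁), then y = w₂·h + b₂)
y = 0

Layer 1 pre-activation: z₁ = [0, -1]
After ReLU: h = [0, 0]
Layer 2 output: y = 0×0 + -2×0 + 0 = 0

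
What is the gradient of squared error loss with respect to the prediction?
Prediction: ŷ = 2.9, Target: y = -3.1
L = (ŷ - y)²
∂L/∂ŷ = 12.0

∂L/∂ŷ = 2(ŷ - y) = 2(2.9 - -3.1) = 2(6.0) = 12.0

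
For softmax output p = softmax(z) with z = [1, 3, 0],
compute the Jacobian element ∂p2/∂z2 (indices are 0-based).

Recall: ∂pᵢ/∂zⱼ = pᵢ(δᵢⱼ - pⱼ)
∂p2/∂z2 = 0.04025

p = softmax(z) = [0.1142, 0.8438, 0.04201]
p2 = 0.04201

∂p2/∂z2 = p2(1 - p2) = 0.04201 × (1 - 0.04201) = 0.04025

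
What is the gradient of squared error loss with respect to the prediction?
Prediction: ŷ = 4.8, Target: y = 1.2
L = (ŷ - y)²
∂L/∂ŷ = 7.2

∂L/∂ŷ = 2(ŷ - y) = 2(4.8 - 1.2) = 2(3.6) = 7.2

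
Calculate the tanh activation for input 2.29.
0.9797

tanh(2.29) = (e^(2.29) - e^(-2.29))/(e^(2.29) + e^(-2.29)) = 0.9797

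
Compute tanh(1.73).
0.9391

tanh(1.73) = (e^(1.73) - e^(-1.73))/(e^(1.73) + e^(-1.73)) = 0.9391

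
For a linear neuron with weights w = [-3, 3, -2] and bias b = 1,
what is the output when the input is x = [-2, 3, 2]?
y = 12

y = (-3)(-2) + (3)(3) + (-2)(2) + 1 = 12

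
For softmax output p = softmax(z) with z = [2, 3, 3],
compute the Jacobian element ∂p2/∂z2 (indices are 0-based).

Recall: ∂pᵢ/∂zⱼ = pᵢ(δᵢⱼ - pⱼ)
∂p2/∂z2 = 0.244

p = softmax(z) = [0.1554, 0.4223, 0.4223]
p2 = 0.4223

∂p2/∂z2 = p2(1 - p2) = 0.4223 × (1 - 0.4223) = 0.244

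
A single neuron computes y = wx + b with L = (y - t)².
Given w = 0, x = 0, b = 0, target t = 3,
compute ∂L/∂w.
∂L/∂w = 0

y = wx + b = (0)(0) + 0 = 0
∂L/∂y = 2(y - t) = 2(0 - 3) = -6
∂y/∂w = x = 0
∂L/∂w = ∂L/∂y · ∂y/∂w = -6 × 0 = 0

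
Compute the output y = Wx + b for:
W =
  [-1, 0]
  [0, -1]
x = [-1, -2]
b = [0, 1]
y = [1, 3]

Wx = [-1×-1 + 0×-2, 0×-1 + -1×-2]
   = [1, 2]
y = Wx + b = [1 + 0, 2 + 1] = [1, 3]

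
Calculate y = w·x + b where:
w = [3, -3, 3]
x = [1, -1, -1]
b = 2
y = 5

y = (3)(1) + (-3)(-1) + (3)(-1) + 2 = 5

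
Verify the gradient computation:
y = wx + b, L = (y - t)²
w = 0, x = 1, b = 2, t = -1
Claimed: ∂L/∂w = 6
Correct

y = (0)(1) + 2 = 2
∂L/∂y = 2(y - t) = 2(2 - -1) = 6
∂y/∂w = x = 1
∂L/∂w = 6 × 1 = 6

Claimed value: 6
Correct: The correct gradient is 6.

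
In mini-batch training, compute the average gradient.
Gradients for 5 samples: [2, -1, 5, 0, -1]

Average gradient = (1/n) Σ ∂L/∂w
Average gradient = 1

Average = (1/5)(2 + -1 + 5 + 0 + -1) = 5/5 = 1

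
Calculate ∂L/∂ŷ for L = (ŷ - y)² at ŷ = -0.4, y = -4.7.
∂L/∂ŷ = 8.6

∂L/∂ŷ = 2(ŷ - y) = 2(-0.4 - -4.7) = 2(4.3) = 8.6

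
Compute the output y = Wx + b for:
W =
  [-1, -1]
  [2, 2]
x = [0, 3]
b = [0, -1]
y = [-3, 5]

Wx = [-1×0 + -1×3, 2×0 + 2×3]
   = [-3, 6]
y = Wx + b = [-3 + 0, 6 + -1] = [-3, 5]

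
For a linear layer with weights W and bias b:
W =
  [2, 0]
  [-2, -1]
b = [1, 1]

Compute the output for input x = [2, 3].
y = [5, -6]

Wx = [2×2 + 0×3, -2×2 + -1×3]
   = [4, -7]
y = Wx + b = [4 + 1, -7 + 1] = [5, -6]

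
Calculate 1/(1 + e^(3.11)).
0.0427

sigmoid(-3.11) = 1/(1 + e^(3.11)) = 1/(1 + 22.42) = 0.0427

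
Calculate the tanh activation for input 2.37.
0.9827

tanh(2.37) = (e^(2.37) - e^(-2.37))/(e^(2.37) + e^(-2.37)) = 0.9827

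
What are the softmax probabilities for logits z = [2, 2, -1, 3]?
p = [0.2097, 0.2097, 0.0104, 0.5701]

exp(z) = [7.389, 7.389, 0.3679, 20.09]
Sum = 35.23
p = [0.2097, 0.2097, 0.0104, 0.5701]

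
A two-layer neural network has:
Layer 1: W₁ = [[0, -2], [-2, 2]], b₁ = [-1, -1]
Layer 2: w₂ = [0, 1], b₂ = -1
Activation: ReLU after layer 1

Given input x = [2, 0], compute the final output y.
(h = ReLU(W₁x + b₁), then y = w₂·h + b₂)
y = -1

Layer 1 pre-activation: z₁ = [-1, -5]
After ReLU: h = [0, 0]
Layer 2 output: y = 0×0 + 1×0 + -1 = -1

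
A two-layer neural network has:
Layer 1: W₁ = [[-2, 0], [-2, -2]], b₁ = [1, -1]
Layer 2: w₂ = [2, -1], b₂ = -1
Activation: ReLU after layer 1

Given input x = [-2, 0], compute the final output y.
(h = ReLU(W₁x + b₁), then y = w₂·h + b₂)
y = 6

Layer 1 pre-activation: z₁ = [5, 3]
After ReLU: h = [5, 3]
Layer 2 output: y = 2×5 + -1×3 + -1 = 6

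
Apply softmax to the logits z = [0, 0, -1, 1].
p = [0.1966, 0.1966, 0.0723, 0.5344]

exp(z) = [1, 1, 0.3679, 2.718]
Sum = 5.086
p = [0.1966, 0.1966, 0.0723, 0.5344]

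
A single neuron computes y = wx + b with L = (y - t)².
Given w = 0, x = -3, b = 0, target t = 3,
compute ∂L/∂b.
∂L/∂b = -6

y = wx + b = (0)(-3) + 0 = 0
∂L/∂y = 2(y - t) = 2(0 - 3) = -6
∂y/∂b = 1
∂L/∂b = ∂L/∂y · ∂y/∂b = -6 × 1 = -6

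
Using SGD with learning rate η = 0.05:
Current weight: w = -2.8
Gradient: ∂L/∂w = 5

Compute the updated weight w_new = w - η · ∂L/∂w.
w_new = -3.05

w_new = w - η·∂L/∂w = -2.8 - 0.05×(5) = -2.8 - (0.25) = -3.05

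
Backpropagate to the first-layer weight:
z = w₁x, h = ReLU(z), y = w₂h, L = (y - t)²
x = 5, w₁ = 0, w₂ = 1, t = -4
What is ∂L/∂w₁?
∂L/∂w₁ = 0

Forward pass:
z = w₁x = 0×5 = 0
h = ReLU(0) = 0
y = w₂h = 1×0 = 0

Backward pass:
∂L/∂y = 2(y - t) = 2(0 - -4) = 8
∂y/∂h = w₂ = 1
∂h/∂z = 0 (ReLU derivative)
∂z/∂w₁ = x = 5

∂L/∂w₁ = 8 × 1 × 0 × 5 = 0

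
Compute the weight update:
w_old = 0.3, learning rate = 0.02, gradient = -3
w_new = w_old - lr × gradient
w_new = 0.36

w_new = w - η·∂L/∂w = 0.3 - 0.02×(-3) = 0.3 - (-0.06) = 0.36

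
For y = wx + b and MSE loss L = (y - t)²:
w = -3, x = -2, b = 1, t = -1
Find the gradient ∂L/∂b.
∂L/∂b = 16

y = wx + b = (-3)(-2) + 1 = 7
∂L/∂y = 2(y - t) = 2(7 - -1) = 16
∂y/∂b = 1
∂L/∂b = ∂L/∂y · ∂y/∂b = 16 × 1 = 16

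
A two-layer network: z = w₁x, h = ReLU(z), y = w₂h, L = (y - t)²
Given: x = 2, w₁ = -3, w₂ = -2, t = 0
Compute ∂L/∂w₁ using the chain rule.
∂L/∂w₁ = 0

Forward pass:
z = w₁x = -3×2 = -6
h = ReLU(-6) = 0
y = w₂h = -2×0 = 0

Backward pass:
∂L/∂y = 2(y - t) = 2(0 - 0) = 0
∂y/∂h = w₂ = -2
∂h/∂z = 0 (ReLU derivative)
∂z/∂w₁ = x = 2

∂L/∂w₁ = 0 × -2 × 0 × 2 = 0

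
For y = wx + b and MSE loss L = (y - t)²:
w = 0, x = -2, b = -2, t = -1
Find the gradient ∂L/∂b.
∂L/∂b = -2

y = wx + b = (0)(-2) + -2 = -2
∂L/∂y = 2(y - t) = 2(-2 - -1) = -2
∂y/∂b = 1
∂L/∂b = ∂L/∂y · ∂y/∂b = -2 × 1 = -2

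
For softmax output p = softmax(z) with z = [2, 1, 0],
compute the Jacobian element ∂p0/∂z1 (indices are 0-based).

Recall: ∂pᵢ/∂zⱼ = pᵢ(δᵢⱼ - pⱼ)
∂p0/∂z1 = -0.1628

p = softmax(z) = [0.6652, 0.2447, 0.09003]
p0 = 0.6652, p1 = 0.2447

∂p0/∂z1 = -p0 × p1 = -0.6652 × 0.2447 = -0.1628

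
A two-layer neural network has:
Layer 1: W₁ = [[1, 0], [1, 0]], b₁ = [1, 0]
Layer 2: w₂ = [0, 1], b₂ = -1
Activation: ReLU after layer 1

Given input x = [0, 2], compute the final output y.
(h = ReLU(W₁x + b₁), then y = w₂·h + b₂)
y = -1

Layer 1 pre-activation: z₁ = [1, 0]
After ReLU: h = [1, 0]
Layer 2 output: y = 0×1 + 1×0 + -1 = -1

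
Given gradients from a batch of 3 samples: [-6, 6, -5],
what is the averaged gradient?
Average gradient = -1.667

Average = (1/3)(-6 + 6 + -5) = -5/3 = -1.667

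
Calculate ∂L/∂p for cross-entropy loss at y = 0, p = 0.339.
∂L/∂p = 1.513

∂L/∂p = -y/p + (1-y)/(1-p) = 0 + 1/0.661 = 1.513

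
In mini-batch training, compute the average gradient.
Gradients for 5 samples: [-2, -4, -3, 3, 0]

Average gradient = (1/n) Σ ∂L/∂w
Average gradient = -1.2

Average = (1/5)(-2 + -4 + -3 + 3 + 0) = -6/5 = -1.2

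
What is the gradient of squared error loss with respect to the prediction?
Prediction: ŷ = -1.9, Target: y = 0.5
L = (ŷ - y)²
∂L/∂ŷ = -4.8

∂L/∂ŷ = 2(ŷ - y) = 2(-1.9 - 0.5) = 2(-2.4) = -4.8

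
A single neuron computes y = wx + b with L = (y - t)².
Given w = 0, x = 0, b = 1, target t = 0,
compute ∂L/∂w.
∂L/∂w = 0

y = wx + b = (0)(0) + 1 = 1
∂L/∂y = 2(y - t) = 2(1 - 0) = 2
∂y/∂w = x = 0
∂L/∂w = ∂L/∂y · ∂y/∂w = 2 × 0 = 0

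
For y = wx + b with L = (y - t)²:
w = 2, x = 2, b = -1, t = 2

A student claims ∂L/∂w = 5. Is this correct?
Incorrect

y = (2)(2) + -1 = 3
∂L/∂y = 2(y - t) = 2(3 - 2) = 2
∂y/∂w = x = 2
∂L/∂w = 2 × 2 = 4

Claimed value: 5
Incorrect: The correct gradient is 4.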